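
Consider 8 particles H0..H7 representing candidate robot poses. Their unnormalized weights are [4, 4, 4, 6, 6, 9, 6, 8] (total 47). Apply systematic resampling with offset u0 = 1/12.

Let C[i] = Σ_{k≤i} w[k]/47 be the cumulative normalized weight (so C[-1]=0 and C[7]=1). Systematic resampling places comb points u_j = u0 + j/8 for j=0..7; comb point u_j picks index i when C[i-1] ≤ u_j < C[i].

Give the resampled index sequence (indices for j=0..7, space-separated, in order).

C = [4/47, 8/47, 12/47, 18/47, 24/47, 33/47, 39/47, 1]
j=0: u_0=1/12 ∈ [0, 4/47) → index 0
j=1: u_1=5/24 ∈ [8/47, 12/47) → index 2
j=2: u_2=1/3 ∈ [12/47, 18/47) → index 3
j=3: u_3=11/24 ∈ [18/47, 24/47) → index 4
j=4: u_4=7/12 ∈ [24/47, 33/47) → index 5
j=5: u_5=17/24 ∈ [33/47, 39/47) → index 6
j=6: u_6=5/6 ∈ [39/47, 1) → index 7
j=7: u_7=23/24 ∈ [39/47, 1) → index 7

0 2 3 4 5 6 7 7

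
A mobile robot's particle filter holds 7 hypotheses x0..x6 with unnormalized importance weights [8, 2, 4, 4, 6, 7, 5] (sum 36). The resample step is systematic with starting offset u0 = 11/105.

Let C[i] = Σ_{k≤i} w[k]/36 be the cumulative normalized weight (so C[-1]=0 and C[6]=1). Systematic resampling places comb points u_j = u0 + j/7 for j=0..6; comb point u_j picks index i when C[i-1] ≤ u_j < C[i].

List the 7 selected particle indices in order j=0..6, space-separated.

C = [2/9, 5/18, 7/18, 1/2, 2/3, 31/36, 1]
j=0: u_0=11/105 ∈ [0, 2/9) → index 0
j=1: u_1=26/105 ∈ [2/9, 5/18) → index 1
j=2: u_2=41/105 ∈ [7/18, 1/2) → index 3
j=3: u_3=8/15 ∈ [1/2, 2/3) → index 4
j=4: u_4=71/105 ∈ [2/3, 31/36) → index 5
j=5: u_5=86/105 ∈ [2/3, 31/36) → index 5
j=6: u_6=101/105 ∈ [31/36, 1) → index 6

0 1 3 4 5 5 6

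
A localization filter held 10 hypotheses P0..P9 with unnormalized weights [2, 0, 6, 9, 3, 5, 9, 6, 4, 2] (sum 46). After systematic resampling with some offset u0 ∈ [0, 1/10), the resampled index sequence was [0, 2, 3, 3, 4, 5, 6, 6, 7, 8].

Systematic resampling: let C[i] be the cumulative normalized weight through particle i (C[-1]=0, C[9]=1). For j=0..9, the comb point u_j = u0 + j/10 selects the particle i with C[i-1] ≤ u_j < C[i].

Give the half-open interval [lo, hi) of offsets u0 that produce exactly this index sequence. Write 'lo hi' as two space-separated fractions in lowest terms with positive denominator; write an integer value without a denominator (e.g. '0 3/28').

C = [1/23, 1/23, 4/23, 17/46, 10/23, 25/46, 17/23, 20/23, 22/23, 1]
j=0 picked index 0: u0 ∈ [0, 1/23)
j=1 picked index 2: u0 ∈ [-13/230, 17/230)
j=2 picked index 3: u0 ∈ [-3/115, 39/230)
j=3 picked index 3: u0 ∈ [-29/230, 8/115)
j=4 picked index 4: u0 ∈ [-7/230, 4/115)
j=5 picked index 5: u0 ∈ [-3/46, 1/23)
j=6 picked index 6: u0 ∈ [-13/230, 16/115)
j=7 picked index 6: u0 ∈ [-18/115, 9/230)
j=8 picked index 7: u0 ∈ [-7/115, 8/115)
j=9 picked index 8: u0 ∈ [-7/230, 13/230)
intersection: [0, 4/115)

0 4/115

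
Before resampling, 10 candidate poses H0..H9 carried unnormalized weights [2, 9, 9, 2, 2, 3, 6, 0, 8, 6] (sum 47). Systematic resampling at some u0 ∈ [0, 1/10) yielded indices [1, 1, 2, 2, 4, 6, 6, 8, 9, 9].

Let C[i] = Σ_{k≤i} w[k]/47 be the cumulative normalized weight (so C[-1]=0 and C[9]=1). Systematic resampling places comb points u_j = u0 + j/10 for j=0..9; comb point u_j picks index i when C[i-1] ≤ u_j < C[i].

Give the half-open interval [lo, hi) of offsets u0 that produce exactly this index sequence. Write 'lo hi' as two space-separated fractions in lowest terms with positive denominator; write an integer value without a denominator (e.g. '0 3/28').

C = [2/47, 11/47, 20/47, 22/47, 24/47, 27/47, 33/47, 33/47, 41/47, 1]
j=0 picked index 1: u0 ∈ [2/47, 11/47)
j=1 picked index 1: u0 ∈ [-27/470, 63/470)
j=2 picked index 2: u0 ∈ [8/235, 53/235)
j=3 picked index 2: u0 ∈ [-31/470, 59/470)
j=4 picked index 4: u0 ∈ [16/235, 26/235)
j=5 picked index 6: u0 ∈ [7/94, 19/94)
j=6 picked index 6: u0 ∈ [-6/235, 24/235)
j=7 picked index 8: u0 ∈ [1/470, 81/470)
j=8 picked index 9: u0 ∈ [17/235, 1/5)
j=9 picked index 9: u0 ∈ [-13/470, 1/10)
intersection: [7/94, 1/10)

7/94 1/10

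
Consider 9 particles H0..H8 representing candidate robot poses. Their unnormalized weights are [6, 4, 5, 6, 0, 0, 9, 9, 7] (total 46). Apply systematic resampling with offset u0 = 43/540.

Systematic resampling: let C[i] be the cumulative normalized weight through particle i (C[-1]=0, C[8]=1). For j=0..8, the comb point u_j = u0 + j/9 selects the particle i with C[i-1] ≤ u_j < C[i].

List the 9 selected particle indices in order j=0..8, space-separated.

C = [3/23, 5/23, 15/46, 21/46, 21/46, 21/46, 15/23, 39/46, 1]
j=0: u_0=43/540 ∈ [0, 3/23) → index 0
j=1: u_1=103/540 ∈ [3/23, 5/23) → index 1
j=2: u_2=163/540 ∈ [5/23, 15/46) → index 2
j=3: u_3=223/540 ∈ [15/46, 21/46) → index 3
j=4: u_4=283/540 ∈ [21/46, 15/23) → index 6
j=5: u_5=343/540 ∈ [21/46, 15/23) → index 6
j=6: u_6=403/540 ∈ [15/23, 39/46) → index 7
j=7: u_7=463/540 ∈ [39/46, 1) → index 8
j=8: u_8=523/540 ∈ [39/46, 1) → index 8

0 1 2 3 6 6 7 8 8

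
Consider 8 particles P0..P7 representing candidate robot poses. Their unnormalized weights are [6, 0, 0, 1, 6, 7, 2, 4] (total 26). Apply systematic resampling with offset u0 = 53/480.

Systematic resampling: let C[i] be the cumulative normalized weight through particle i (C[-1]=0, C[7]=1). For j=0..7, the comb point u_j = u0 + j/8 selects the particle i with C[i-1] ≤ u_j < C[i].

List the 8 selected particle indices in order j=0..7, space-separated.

0 3 4 4 5 5 7 7

C = [3/13, 3/13, 3/13, 7/26, 1/2, 10/13, 11/13, 1]
j=0: u_0=53/480 ∈ [0, 3/13) → index 0
j=1: u_1=113/480 ∈ [3/13, 7/26) → index 3
j=2: u_2=173/480 ∈ [7/26, 1/2) → index 4
j=3: u_3=233/480 ∈ [7/26, 1/2) → index 4
j=4: u_4=293/480 ∈ [1/2, 10/13) → index 5
j=5: u_5=353/480 ∈ [1/2, 10/13) → index 5
j=6: u_6=413/480 ∈ [11/13, 1) → index 7
j=7: u_7=473/480 ∈ [11/13, 1) → index 7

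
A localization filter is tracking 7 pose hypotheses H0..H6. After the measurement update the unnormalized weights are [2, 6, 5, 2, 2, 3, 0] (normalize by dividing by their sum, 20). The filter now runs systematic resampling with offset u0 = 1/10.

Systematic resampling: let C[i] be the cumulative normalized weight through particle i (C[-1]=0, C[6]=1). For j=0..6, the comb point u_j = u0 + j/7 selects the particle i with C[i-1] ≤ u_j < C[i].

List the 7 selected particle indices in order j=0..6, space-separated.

C = [1/10, 2/5, 13/20, 3/4, 17/20, 1, 1]
j=0: u_0=1/10 ∈ [1/10, 2/5) → index 1
j=1: u_1=17/70 ∈ [1/10, 2/5) → index 1
j=2: u_2=27/70 ∈ [1/10, 2/5) → index 1
j=3: u_3=37/70 ∈ [2/5, 13/20) → index 2
j=4: u_4=47/70 ∈ [13/20, 3/4) → index 3
j=5: u_5=57/70 ∈ [3/4, 17/20) → index 4
j=6: u_6=67/70 ∈ [17/20, 1) → index 5

1 1 1 2 3 4 5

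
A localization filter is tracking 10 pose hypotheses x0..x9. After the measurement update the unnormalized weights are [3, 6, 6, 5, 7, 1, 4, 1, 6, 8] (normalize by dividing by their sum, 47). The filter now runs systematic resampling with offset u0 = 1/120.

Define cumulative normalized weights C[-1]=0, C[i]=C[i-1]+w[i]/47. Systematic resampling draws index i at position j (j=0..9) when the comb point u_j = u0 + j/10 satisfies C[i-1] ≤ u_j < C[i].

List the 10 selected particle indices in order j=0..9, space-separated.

0 1 2 2 3 4 6 8 8 9

C = [3/47, 9/47, 15/47, 20/47, 27/47, 28/47, 32/47, 33/47, 39/47, 1]
j=0: u_0=1/120 ∈ [0, 3/47) → index 0
j=1: u_1=13/120 ∈ [3/47, 9/47) → index 1
j=2: u_2=5/24 ∈ [9/47, 15/47) → index 2
j=3: u_3=37/120 ∈ [9/47, 15/47) → index 2
j=4: u_4=49/120 ∈ [15/47, 20/47) → index 3
j=5: u_5=61/120 ∈ [20/47, 27/47) → index 4
j=6: u_6=73/120 ∈ [28/47, 32/47) → index 6
j=7: u_7=17/24 ∈ [33/47, 39/47) → index 8
j=8: u_8=97/120 ∈ [33/47, 39/47) → index 8
j=9: u_9=109/120 ∈ [39/47, 1) → index 9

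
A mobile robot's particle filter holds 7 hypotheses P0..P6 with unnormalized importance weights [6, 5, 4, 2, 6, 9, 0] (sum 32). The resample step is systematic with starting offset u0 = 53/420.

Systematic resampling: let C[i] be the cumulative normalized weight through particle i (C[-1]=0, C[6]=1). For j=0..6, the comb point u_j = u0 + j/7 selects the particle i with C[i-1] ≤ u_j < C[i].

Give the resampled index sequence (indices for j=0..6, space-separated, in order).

0 1 2 4 4 5 5

C = [3/16, 11/32, 15/32, 17/32, 23/32, 1, 1]
j=0: u_0=53/420 ∈ [0, 3/16) → index 0
j=1: u_1=113/420 ∈ [3/16, 11/32) → index 1
j=2: u_2=173/420 ∈ [11/32, 15/32) → index 2
j=3: u_3=233/420 ∈ [17/32, 23/32) → index 4
j=4: u_4=293/420 ∈ [17/32, 23/32) → index 4
j=5: u_5=353/420 ∈ [23/32, 1) → index 5
j=6: u_6=59/60 ∈ [23/32, 1) → index 5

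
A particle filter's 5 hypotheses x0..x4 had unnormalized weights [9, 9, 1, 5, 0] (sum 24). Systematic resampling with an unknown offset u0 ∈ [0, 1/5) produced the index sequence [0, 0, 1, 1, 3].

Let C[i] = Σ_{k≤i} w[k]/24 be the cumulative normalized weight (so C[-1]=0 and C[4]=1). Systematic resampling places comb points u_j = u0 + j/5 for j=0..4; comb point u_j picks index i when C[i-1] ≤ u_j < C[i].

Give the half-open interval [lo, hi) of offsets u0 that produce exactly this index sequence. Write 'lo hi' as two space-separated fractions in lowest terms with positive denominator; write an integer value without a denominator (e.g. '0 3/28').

0 3/20

C = [3/8, 3/4, 19/24, 1, 1]
j=0 picked index 0: u0 ∈ [0, 3/8)
j=1 picked index 0: u0 ∈ [-1/5, 7/40)
j=2 picked index 1: u0 ∈ [-1/40, 7/20)
j=3 picked index 1: u0 ∈ [-9/40, 3/20)
j=4 picked index 3: u0 ∈ [-1/120, 1/5)
intersection: [0, 3/20)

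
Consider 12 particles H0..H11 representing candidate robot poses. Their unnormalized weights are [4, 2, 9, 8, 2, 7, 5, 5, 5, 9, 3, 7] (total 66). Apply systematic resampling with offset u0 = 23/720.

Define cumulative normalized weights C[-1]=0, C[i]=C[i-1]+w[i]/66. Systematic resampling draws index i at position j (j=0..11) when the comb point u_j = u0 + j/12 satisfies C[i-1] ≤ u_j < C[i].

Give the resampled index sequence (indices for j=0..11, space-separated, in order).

C = [2/33, 1/11, 5/22, 23/66, 25/66, 16/33, 37/66, 7/11, 47/66, 28/33, 59/66, 1]
j=0: u_0=23/720 ∈ [0, 2/33) → index 0
j=1: u_1=83/720 ∈ [1/11, 5/22) → index 2
j=2: u_2=143/720 ∈ [1/11, 5/22) → index 2
j=3: u_3=203/720 ∈ [5/22, 23/66) → index 3
j=4: u_4=263/720 ∈ [23/66, 25/66) → index 4
j=5: u_5=323/720 ∈ [25/66, 16/33) → index 5
j=6: u_6=383/720 ∈ [16/33, 37/66) → index 6
j=7: u_7=443/720 ∈ [37/66, 7/11) → index 7
j=8: u_8=503/720 ∈ [7/11, 47/66) → index 8
j=9: u_9=563/720 ∈ [47/66, 28/33) → index 9
j=10: u_10=623/720 ∈ [28/33, 59/66) → index 10
j=11: u_11=683/720 ∈ [59/66, 1) → index 11

0 2 2 3 4 5 6 7 8 9 10 11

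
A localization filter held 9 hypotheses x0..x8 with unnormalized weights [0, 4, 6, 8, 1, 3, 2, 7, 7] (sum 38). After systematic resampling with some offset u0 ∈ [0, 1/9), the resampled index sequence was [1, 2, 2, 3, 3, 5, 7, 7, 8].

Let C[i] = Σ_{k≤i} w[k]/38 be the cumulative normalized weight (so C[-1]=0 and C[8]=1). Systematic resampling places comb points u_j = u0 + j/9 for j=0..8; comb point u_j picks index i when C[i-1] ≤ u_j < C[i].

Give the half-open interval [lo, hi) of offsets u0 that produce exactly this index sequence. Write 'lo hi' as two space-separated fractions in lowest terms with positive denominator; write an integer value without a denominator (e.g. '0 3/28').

0 4/171

C = [0, 2/19, 5/19, 9/19, 1/2, 11/19, 12/19, 31/38, 1]
j=0 picked index 1: u0 ∈ [0, 2/19)
j=1 picked index 2: u0 ∈ [-1/171, 26/171)
j=2 picked index 2: u0 ∈ [-20/171, 7/171)
j=3 picked index 3: u0 ∈ [-4/57, 8/57)
j=4 picked index 3: u0 ∈ [-31/171, 5/171)
j=5 picked index 5: u0 ∈ [-1/18, 4/171)
j=6 picked index 7: u0 ∈ [-2/57, 17/114)
j=7 picked index 7: u0 ∈ [-25/171, 13/342)
j=8 picked index 8: u0 ∈ [-25/342, 1/9)
intersection: [0, 4/171)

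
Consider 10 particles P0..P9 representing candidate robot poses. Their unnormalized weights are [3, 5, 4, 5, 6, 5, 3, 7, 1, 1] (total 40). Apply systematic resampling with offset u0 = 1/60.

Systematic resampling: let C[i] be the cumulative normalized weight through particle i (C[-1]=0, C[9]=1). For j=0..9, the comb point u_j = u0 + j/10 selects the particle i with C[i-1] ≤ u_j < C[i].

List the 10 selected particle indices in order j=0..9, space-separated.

C = [3/40, 1/5, 3/10, 17/40, 23/40, 7/10, 31/40, 19/20, 39/40, 1]
j=0: u_0=1/60 ∈ [0, 3/40) → index 0
j=1: u_1=7/60 ∈ [3/40, 1/5) → index 1
j=2: u_2=13/60 ∈ [1/5, 3/10) → index 2
j=3: u_3=19/60 ∈ [3/10, 17/40) → index 3
j=4: u_4=5/12 ∈ [3/10, 17/40) → index 3
j=5: u_5=31/60 ∈ [17/40, 23/40) → index 4
j=6: u_6=37/60 ∈ [23/40, 7/10) → index 5
j=7: u_7=43/60 ∈ [7/10, 31/40) → index 6
j=8: u_8=49/60 ∈ [31/40, 19/20) → index 7
j=9: u_9=11/12 ∈ [31/40, 19/20) → index 7

0 1 2 3 3 4 5 6 7 7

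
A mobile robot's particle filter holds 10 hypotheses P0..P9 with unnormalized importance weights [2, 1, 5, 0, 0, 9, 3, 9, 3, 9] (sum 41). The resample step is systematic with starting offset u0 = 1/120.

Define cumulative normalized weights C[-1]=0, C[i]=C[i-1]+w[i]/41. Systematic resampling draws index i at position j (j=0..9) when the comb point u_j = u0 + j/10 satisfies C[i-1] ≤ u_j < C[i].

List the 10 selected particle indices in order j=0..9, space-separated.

0 2 5 5 5 7 7 8 9 9

C = [2/41, 3/41, 8/41, 8/41, 8/41, 17/41, 20/41, 29/41, 32/41, 1]
j=0: u_0=1/120 ∈ [0, 2/41) → index 0
j=1: u_1=13/120 ∈ [3/41, 8/41) → index 2
j=2: u_2=5/24 ∈ [8/41, 17/41) → index 5
j=3: u_3=37/120 ∈ [8/41, 17/41) → index 5
j=4: u_4=49/120 ∈ [8/41, 17/41) → index 5
j=5: u_5=61/120 ∈ [20/41, 29/41) → index 7
j=6: u_6=73/120 ∈ [20/41, 29/41) → index 7
j=7: u_7=17/24 ∈ [29/41, 32/41) → index 8
j=8: u_8=97/120 ∈ [32/41, 1) → index 9
j=9: u_9=109/120 ∈ [32/41, 1) → index 9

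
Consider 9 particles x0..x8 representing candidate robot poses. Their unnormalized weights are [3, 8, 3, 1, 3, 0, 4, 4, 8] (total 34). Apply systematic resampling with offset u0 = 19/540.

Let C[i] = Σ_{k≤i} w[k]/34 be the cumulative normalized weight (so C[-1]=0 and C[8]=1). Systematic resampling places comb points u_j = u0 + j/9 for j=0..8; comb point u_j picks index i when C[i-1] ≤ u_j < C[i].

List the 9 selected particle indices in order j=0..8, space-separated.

0 1 1 2 4 6 7 8 8

C = [3/34, 11/34, 7/17, 15/34, 9/17, 9/17, 11/17, 13/17, 1]
j=0: u_0=19/540 ∈ [0, 3/34) → index 0
j=1: u_1=79/540 ∈ [3/34, 11/34) → index 1
j=2: u_2=139/540 ∈ [3/34, 11/34) → index 1
j=3: u_3=199/540 ∈ [11/34, 7/17) → index 2
j=4: u_4=259/540 ∈ [15/34, 9/17) → index 4
j=5: u_5=319/540 ∈ [9/17, 11/17) → index 6
j=6: u_6=379/540 ∈ [11/17, 13/17) → index 7
j=7: u_7=439/540 ∈ [13/17, 1) → index 8
j=8: u_8=499/540 ∈ [13/17, 1) → index 8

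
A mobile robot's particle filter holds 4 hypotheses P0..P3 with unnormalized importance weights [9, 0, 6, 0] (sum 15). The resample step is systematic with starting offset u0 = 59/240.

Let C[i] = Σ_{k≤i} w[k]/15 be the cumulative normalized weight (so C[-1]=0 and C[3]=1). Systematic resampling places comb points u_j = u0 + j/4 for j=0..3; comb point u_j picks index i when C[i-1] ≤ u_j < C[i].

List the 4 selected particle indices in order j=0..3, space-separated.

0 0 2 2

C = [3/5, 3/5, 1, 1]
j=0: u_0=59/240 ∈ [0, 3/5) → index 0
j=1: u_1=119/240 ∈ [0, 3/5) → index 0
j=2: u_2=179/240 ∈ [3/5, 1) → index 2
j=3: u_3=239/240 ∈ [3/5, 1) → index 2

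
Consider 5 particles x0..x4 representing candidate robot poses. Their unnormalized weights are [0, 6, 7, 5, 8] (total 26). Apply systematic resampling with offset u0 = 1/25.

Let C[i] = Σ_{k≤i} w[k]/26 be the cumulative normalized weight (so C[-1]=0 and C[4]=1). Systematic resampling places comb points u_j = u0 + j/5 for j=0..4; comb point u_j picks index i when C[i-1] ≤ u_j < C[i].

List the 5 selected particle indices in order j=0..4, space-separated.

C = [0, 3/13, 1/2, 9/13, 1]
j=0: u_0=1/25 ∈ [0, 3/13) → index 1
j=1: u_1=6/25 ∈ [3/13, 1/2) → index 2
j=2: u_2=11/25 ∈ [3/13, 1/2) → index 2
j=3: u_3=16/25 ∈ [1/2, 9/13) → index 3
j=4: u_4=21/25 ∈ [9/13, 1) → index 4

1 2 2 3 4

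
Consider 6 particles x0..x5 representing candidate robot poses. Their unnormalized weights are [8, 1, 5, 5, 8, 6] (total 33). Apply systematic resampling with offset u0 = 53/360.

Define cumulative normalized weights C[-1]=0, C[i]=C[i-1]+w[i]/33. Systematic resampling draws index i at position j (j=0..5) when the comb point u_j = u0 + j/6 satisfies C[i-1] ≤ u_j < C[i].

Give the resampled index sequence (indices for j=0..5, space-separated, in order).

C = [8/33, 3/11, 14/33, 19/33, 9/11, 1]
j=0: u_0=53/360 ∈ [0, 8/33) → index 0
j=1: u_1=113/360 ∈ [3/11, 14/33) → index 2
j=2: u_2=173/360 ∈ [14/33, 19/33) → index 3
j=3: u_3=233/360 ∈ [19/33, 9/11) → index 4
j=4: u_4=293/360 ∈ [19/33, 9/11) → index 4
j=5: u_5=353/360 ∈ [9/11, 1) → index 5

0 2 3 4 4 5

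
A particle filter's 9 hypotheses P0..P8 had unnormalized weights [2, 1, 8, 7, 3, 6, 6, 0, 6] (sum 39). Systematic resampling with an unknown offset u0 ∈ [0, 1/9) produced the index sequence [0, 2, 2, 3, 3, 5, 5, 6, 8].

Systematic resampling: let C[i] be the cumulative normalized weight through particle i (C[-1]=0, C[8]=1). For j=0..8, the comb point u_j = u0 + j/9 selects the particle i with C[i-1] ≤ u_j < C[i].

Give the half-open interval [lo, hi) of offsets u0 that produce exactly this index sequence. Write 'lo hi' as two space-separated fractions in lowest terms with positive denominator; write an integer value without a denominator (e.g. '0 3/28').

0 2/117

C = [2/39, 1/13, 11/39, 6/13, 7/13, 9/13, 11/13, 11/13, 1]
j=0 picked index 0: u0 ∈ [0, 2/39)
j=1 picked index 2: u0 ∈ [-4/117, 20/117)
j=2 picked index 2: u0 ∈ [-17/117, 7/117)
j=3 picked index 3: u0 ∈ [-2/39, 5/39)
j=4 picked index 3: u0 ∈ [-19/117, 2/117)
j=5 picked index 5: u0 ∈ [-2/117, 16/117)
j=6 picked index 5: u0 ∈ [-5/39, 1/39)
j=7 picked index 6: u0 ∈ [-10/117, 8/117)
j=8 picked index 8: u0 ∈ [-5/117, 1/9)
intersection: [0, 2/117)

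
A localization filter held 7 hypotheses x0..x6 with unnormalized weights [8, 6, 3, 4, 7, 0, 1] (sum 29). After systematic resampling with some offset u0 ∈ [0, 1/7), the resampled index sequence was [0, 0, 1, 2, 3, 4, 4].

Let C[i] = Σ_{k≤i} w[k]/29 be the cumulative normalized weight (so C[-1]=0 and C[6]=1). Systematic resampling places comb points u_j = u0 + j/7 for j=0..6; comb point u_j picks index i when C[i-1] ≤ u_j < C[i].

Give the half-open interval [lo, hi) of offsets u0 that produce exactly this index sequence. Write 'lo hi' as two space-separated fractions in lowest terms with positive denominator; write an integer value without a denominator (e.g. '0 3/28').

C = [8/29, 14/29, 17/29, 21/29, 28/29, 28/29, 1]
j=0 picked index 0: u0 ∈ [0, 8/29)
j=1 picked index 0: u0 ∈ [-1/7, 27/203)
j=2 picked index 1: u0 ∈ [-2/203, 40/203)
j=3 picked index 2: u0 ∈ [11/203, 32/203)
j=4 picked index 3: u0 ∈ [3/203, 31/203)
j=5 picked index 4: u0 ∈ [2/203, 51/203)
j=6 picked index 4: u0 ∈ [-27/203, 22/203)
intersection: [11/203, 22/203)

11/203 22/203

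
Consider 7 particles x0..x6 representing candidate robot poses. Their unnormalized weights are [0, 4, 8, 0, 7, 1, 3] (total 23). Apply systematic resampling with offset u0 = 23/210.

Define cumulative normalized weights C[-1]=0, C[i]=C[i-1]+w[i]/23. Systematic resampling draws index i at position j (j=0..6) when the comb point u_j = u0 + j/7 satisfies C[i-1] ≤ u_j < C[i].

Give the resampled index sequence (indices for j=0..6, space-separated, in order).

C = [0, 4/23, 12/23, 12/23, 19/23, 20/23, 1]
j=0: u_0=23/210 ∈ [0, 4/23) → index 1
j=1: u_1=53/210 ∈ [4/23, 12/23) → index 2
j=2: u_2=83/210 ∈ [4/23, 12/23) → index 2
j=3: u_3=113/210 ∈ [12/23, 19/23) → index 4
j=4: u_4=143/210 ∈ [12/23, 19/23) → index 4
j=5: u_5=173/210 ∈ [12/23, 19/23) → index 4
j=6: u_6=29/30 ∈ [20/23, 1) → index 6

1 2 2 4 4 4 6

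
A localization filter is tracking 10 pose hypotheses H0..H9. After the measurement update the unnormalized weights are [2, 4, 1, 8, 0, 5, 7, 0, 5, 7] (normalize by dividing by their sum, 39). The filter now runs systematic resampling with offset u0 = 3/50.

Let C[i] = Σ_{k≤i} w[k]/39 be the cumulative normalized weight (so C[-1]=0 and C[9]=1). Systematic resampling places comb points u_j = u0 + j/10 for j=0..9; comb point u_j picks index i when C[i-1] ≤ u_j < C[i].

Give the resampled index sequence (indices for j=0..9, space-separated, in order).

1 2 3 3 5 6 6 8 9 9

C = [2/39, 2/13, 7/39, 5/13, 5/13, 20/39, 9/13, 9/13, 32/39, 1]
j=0: u_0=3/50 ∈ [2/39, 2/13) → index 1
j=1: u_1=4/25 ∈ [2/13, 7/39) → index 2
j=2: u_2=13/50 ∈ [7/39, 5/13) → index 3
j=3: u_3=9/25 ∈ [7/39, 5/13) → index 3
j=4: u_4=23/50 ∈ [5/13, 20/39) → index 5
j=5: u_5=14/25 ∈ [20/39, 9/13) → index 6
j=6: u_6=33/50 ∈ [20/39, 9/13) → index 6
j=7: u_7=19/25 ∈ [9/13, 32/39) → index 8
j=8: u_8=43/50 ∈ [32/39, 1) → index 9
j=9: u_9=24/25 ∈ [32/39, 1) → index 9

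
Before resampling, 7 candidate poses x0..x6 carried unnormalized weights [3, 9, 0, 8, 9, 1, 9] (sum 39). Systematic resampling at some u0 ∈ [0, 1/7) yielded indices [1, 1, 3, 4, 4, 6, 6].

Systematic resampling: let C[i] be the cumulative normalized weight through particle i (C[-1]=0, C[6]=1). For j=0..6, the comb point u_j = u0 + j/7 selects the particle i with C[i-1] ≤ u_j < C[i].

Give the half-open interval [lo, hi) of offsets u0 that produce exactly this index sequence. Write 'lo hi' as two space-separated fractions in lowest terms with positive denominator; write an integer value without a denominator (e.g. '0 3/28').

23/273 1/7

C = [1/13, 4/13, 4/13, 20/39, 29/39, 10/13, 1]
j=0 picked index 1: u0 ∈ [1/13, 4/13)
j=1 picked index 1: u0 ∈ [-6/91, 15/91)
j=2 picked index 3: u0 ∈ [2/91, 62/273)
j=3 picked index 4: u0 ∈ [23/273, 86/273)
j=4 picked index 4: u0 ∈ [-16/273, 47/273)
j=5 picked index 6: u0 ∈ [5/91, 2/7)
j=6 picked index 6: u0 ∈ [-8/91, 1/7)
intersection: [23/273, 1/7)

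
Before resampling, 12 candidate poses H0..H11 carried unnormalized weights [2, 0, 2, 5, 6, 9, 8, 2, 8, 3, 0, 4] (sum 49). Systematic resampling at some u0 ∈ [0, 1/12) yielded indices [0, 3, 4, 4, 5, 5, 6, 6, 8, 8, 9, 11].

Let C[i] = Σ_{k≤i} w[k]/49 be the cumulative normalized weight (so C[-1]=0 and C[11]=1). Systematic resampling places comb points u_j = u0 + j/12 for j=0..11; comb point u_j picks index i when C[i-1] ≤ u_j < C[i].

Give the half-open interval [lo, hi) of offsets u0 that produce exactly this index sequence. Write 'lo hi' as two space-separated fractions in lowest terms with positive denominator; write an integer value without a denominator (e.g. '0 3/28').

C = [2/49, 2/49, 4/49, 9/49, 15/49, 24/49, 32/49, 34/49, 6/7, 45/49, 45/49, 1]
j=0 picked index 0: u0 ∈ [0, 2/49)
j=1 picked index 3: u0 ∈ [-1/588, 59/588)
j=2 picked index 4: u0 ∈ [5/294, 41/294)
j=3 picked index 4: u0 ∈ [-13/196, 11/196)
j=4 picked index 5: u0 ∈ [-4/147, 23/147)
j=5 picked index 5: u0 ∈ [-65/588, 43/588)
j=6 picked index 6: u0 ∈ [-1/98, 15/98)
j=7 picked index 6: u0 ∈ [-55/588, 41/588)
j=8 picked index 8: u0 ∈ [4/147, 4/21)
j=9 picked index 8: u0 ∈ [-11/196, 3/28)
j=10 picked index 9: u0 ∈ [1/42, 25/294)
j=11 picked index 11: u0 ∈ [1/588, 1/12)
intersection: [4/147, 2/49)

4/147 2/49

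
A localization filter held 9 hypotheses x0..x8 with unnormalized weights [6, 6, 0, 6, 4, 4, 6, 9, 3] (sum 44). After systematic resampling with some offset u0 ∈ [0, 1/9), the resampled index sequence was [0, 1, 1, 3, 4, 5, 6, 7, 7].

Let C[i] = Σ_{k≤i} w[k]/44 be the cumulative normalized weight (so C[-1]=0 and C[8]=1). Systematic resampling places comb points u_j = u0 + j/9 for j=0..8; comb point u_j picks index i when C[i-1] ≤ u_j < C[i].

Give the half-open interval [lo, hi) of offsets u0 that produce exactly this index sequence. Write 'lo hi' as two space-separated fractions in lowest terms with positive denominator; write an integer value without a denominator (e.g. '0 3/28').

5/198 7/198

C = [3/22, 3/11, 3/11, 9/22, 1/2, 13/22, 8/11, 41/44, 1]
j=0 picked index 0: u0 ∈ [0, 3/22)
j=1 picked index 1: u0 ∈ [5/198, 16/99)
j=2 picked index 1: u0 ∈ [-17/198, 5/99)
j=3 picked index 3: u0 ∈ [-2/33, 5/66)
j=4 picked index 4: u0 ∈ [-7/198, 1/18)
j=5 picked index 5: u0 ∈ [-1/18, 7/198)
j=6 picked index 6: u0 ∈ [-5/66, 2/33)
j=7 picked index 7: u0 ∈ [-5/99, 61/396)
j=8 picked index 7: u0 ∈ [-16/99, 17/396)
intersection: [5/198, 7/198)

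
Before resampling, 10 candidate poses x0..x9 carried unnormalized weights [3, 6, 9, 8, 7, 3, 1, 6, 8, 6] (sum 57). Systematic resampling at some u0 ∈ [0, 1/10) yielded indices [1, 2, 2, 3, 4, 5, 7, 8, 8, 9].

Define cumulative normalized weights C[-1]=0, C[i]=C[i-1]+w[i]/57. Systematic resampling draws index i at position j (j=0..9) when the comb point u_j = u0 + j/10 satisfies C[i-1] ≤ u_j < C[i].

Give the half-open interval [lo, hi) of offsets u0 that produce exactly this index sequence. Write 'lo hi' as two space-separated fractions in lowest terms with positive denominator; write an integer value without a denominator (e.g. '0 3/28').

C = [1/19, 3/19, 6/19, 26/57, 11/19, 12/19, 37/57, 43/57, 17/19, 1]
j=0 picked index 1: u0 ∈ [1/19, 3/19)
j=1 picked index 2: u0 ∈ [11/190, 41/190)
j=2 picked index 2: u0 ∈ [-4/95, 11/95)
j=3 picked index 3: u0 ∈ [3/190, 89/570)
j=4 picked index 4: u0 ∈ [16/285, 17/95)
j=5 picked index 5: u0 ∈ [3/38, 5/38)
j=6 picked index 7: u0 ∈ [14/285, 44/285)
j=7 picked index 8: u0 ∈ [31/570, 37/190)
j=8 picked index 8: u0 ∈ [-13/285, 9/95)
j=9 picked index 9: u0 ∈ [-1/190, 1/10)
intersection: [3/38, 9/95)

3/38 9/95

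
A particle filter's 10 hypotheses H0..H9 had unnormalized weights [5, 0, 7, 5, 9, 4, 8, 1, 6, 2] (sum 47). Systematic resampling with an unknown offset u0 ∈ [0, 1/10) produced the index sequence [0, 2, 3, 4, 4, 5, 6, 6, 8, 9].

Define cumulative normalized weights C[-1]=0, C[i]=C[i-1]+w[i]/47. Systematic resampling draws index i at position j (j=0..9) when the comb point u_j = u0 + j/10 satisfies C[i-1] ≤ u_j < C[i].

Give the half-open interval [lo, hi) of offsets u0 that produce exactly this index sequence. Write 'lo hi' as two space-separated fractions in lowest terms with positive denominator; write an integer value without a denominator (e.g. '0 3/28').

C = [5/47, 5/47, 12/47, 17/47, 26/47, 30/47, 38/47, 39/47, 45/47, 1]
j=0 picked index 0: u0 ∈ [0, 5/47)
j=1 picked index 2: u0 ∈ [3/470, 73/470)
j=2 picked index 3: u0 ∈ [13/235, 38/235)
j=3 picked index 4: u0 ∈ [29/470, 119/470)
j=4 picked index 4: u0 ∈ [-9/235, 36/235)
j=5 picked index 5: u0 ∈ [5/94, 13/94)
j=6 picked index 6: u0 ∈ [9/235, 49/235)
j=7 picked index 6: u0 ∈ [-29/470, 51/470)
j=8 picked index 8: u0 ∈ [7/235, 37/235)
j=9 picked index 9: u0 ∈ [27/470, 1/10)
intersection: [29/470, 1/10)

29/470 1/10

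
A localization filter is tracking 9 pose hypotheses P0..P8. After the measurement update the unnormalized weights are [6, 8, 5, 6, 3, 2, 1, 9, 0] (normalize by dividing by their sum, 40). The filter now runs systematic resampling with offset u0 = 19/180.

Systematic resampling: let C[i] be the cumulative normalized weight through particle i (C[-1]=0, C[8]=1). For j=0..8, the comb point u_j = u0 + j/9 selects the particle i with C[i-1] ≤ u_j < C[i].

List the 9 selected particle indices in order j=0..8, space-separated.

C = [3/20, 7/20, 19/40, 5/8, 7/10, 3/4, 31/40, 1, 1]
j=0: u_0=19/180 ∈ [0, 3/20) → index 0
j=1: u_1=13/60 ∈ [3/20, 7/20) → index 1
j=2: u_2=59/180 ∈ [3/20, 7/20) → index 1
j=3: u_3=79/180 ∈ [7/20, 19/40) → index 2
j=4: u_4=11/20 ∈ [19/40, 5/8) → index 3
j=5: u_5=119/180 ∈ [5/8, 7/10) → index 4
j=6: u_6=139/180 ∈ [3/4, 31/40) → index 6
j=7: u_7=53/60 ∈ [31/40, 1) → index 7
j=8: u_8=179/180 ∈ [31/40, 1) → index 7

0 1 1 2 3 4 6 7 7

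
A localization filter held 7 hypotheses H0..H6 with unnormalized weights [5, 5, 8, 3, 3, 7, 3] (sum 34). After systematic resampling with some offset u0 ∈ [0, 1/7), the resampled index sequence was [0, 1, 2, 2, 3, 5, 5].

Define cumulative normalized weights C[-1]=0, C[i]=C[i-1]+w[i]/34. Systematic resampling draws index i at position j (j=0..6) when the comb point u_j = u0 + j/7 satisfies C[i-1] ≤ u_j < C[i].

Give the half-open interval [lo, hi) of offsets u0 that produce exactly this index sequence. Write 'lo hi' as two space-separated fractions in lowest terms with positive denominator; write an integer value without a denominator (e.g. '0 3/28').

C = [5/34, 5/17, 9/17, 21/34, 12/17, 31/34, 1]
j=0 picked index 0: u0 ∈ [0, 5/34)
j=1 picked index 1: u0 ∈ [1/238, 18/119)
j=2 picked index 2: u0 ∈ [1/119, 29/119)
j=3 picked index 2: u0 ∈ [-16/119, 12/119)
j=4 picked index 3: u0 ∈ [-5/119, 11/238)
j=5 picked index 5: u0 ∈ [-1/119, 47/238)
j=6 picked index 5: u0 ∈ [-18/119, 13/238)
intersection: [1/119, 11/238)

1/119 11/238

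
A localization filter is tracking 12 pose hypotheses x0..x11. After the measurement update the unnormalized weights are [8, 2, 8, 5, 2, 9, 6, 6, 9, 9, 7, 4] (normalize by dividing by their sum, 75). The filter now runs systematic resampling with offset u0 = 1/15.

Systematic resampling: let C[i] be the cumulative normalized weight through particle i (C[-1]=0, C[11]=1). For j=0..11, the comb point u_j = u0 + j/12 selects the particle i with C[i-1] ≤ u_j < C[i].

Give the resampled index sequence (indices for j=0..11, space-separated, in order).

0 2 2 4 5 6 7 8 9 9 10 11

C = [8/75, 2/15, 6/25, 23/75, 1/3, 34/75, 8/15, 46/75, 11/15, 64/75, 71/75, 1]
j=0: u_0=1/15 ∈ [0, 8/75) → index 0
j=1: u_1=3/20 ∈ [2/15, 6/25) → index 2
j=2: u_2=7/30 ∈ [2/15, 6/25) → index 2
j=3: u_3=19/60 ∈ [23/75, 1/3) → index 4
j=4: u_4=2/5 ∈ [1/3, 34/75) → index 5
j=5: u_5=29/60 ∈ [34/75, 8/15) → index 6
j=6: u_6=17/30 ∈ [8/15, 46/75) → index 7
j=7: u_7=13/20 ∈ [46/75, 11/15) → index 8
j=8: u_8=11/15 ∈ [11/15, 64/75) → index 9
j=9: u_9=49/60 ∈ [11/15, 64/75) → index 9
j=10: u_10=9/10 ∈ [64/75, 71/75) → index 10
j=11: u_11=59/60 ∈ [71/75, 1) → index 11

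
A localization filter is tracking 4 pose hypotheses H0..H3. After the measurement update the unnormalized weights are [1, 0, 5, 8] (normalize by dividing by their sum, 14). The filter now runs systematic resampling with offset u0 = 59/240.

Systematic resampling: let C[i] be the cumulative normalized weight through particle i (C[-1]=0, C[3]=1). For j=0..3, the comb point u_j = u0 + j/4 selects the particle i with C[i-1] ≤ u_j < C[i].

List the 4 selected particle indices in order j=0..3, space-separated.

2 3 3 3

C = [1/14, 1/14, 3/7, 1]
j=0: u_0=59/240 ∈ [1/14, 3/7) → index 2
j=1: u_1=119/240 ∈ [3/7, 1) → index 3
j=2: u_2=179/240 ∈ [3/7, 1) → index 3
j=3: u_3=239/240 ∈ [3/7, 1) → index 3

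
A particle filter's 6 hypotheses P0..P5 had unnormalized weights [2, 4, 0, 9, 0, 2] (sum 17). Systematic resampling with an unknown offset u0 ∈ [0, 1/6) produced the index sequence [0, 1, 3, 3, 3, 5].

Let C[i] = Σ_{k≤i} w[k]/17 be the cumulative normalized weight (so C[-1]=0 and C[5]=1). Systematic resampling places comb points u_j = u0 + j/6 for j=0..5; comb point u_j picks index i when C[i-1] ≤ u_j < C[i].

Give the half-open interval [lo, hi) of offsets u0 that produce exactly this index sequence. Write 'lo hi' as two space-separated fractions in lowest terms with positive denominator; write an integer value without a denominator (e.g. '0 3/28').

C = [2/17, 6/17, 6/17, 15/17, 15/17, 1]
j=0 picked index 0: u0 ∈ [0, 2/17)
j=1 picked index 1: u0 ∈ [-5/102, 19/102)
j=2 picked index 3: u0 ∈ [1/51, 28/51)
j=3 picked index 3: u0 ∈ [-5/34, 13/34)
j=4 picked index 3: u0 ∈ [-16/51, 11/51)
j=5 picked index 5: u0 ∈ [5/102, 1/6)
intersection: [5/102, 2/17)

5/102 2/17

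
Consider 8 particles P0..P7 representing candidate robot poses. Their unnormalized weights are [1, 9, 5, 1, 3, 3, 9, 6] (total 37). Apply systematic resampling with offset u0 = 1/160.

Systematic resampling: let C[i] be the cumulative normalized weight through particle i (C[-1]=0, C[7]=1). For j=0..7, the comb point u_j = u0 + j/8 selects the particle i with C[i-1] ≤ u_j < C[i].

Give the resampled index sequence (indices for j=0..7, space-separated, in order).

C = [1/37, 10/37, 15/37, 16/37, 19/37, 22/37, 31/37, 1]
j=0: u_0=1/160 ∈ [0, 1/37) → index 0
j=1: u_1=21/160 ∈ [1/37, 10/37) → index 1
j=2: u_2=41/160 ∈ [1/37, 10/37) → index 1
j=3: u_3=61/160 ∈ [10/37, 15/37) → index 2
j=4: u_4=81/160 ∈ [16/37, 19/37) → index 4
j=5: u_5=101/160 ∈ [22/37, 31/37) → index 6
j=6: u_6=121/160 ∈ [22/37, 31/37) → index 6
j=7: u_7=141/160 ∈ [31/37, 1) → index 7

0 1 1 2 4 6 6 7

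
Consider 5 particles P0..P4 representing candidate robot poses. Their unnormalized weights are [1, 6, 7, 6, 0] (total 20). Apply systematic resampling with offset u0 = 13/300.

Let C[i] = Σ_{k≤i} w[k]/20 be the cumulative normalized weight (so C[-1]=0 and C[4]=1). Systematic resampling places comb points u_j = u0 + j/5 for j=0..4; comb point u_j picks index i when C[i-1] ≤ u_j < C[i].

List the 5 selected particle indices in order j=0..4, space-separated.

C = [1/20, 7/20, 7/10, 1, 1]
j=0: u_0=13/300 ∈ [0, 1/20) → index 0
j=1: u_1=73/300 ∈ [1/20, 7/20) → index 1
j=2: u_2=133/300 ∈ [7/20, 7/10) → index 2
j=3: u_3=193/300 ∈ [7/20, 7/10) → index 2
j=4: u_4=253/300 ∈ [7/10, 1) → index 3

0 1 2 2 3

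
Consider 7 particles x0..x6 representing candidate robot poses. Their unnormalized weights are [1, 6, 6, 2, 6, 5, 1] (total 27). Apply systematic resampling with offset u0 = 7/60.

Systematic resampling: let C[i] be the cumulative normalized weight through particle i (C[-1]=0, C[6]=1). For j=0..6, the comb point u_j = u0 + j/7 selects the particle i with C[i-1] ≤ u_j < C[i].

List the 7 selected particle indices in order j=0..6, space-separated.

C = [1/27, 7/27, 13/27, 5/9, 7/9, 26/27, 1]
j=0: u_0=7/60 ∈ [1/27, 7/27) → index 1
j=1: u_1=109/420 ∈ [7/27, 13/27) → index 2
j=2: u_2=169/420 ∈ [7/27, 13/27) → index 2
j=3: u_3=229/420 ∈ [13/27, 5/9) → index 3
j=4: u_4=289/420 ∈ [5/9, 7/9) → index 4
j=5: u_5=349/420 ∈ [7/9, 26/27) → index 5
j=6: u_6=409/420 ∈ [26/27, 1) → index 6

1 2 2 3 4 5 6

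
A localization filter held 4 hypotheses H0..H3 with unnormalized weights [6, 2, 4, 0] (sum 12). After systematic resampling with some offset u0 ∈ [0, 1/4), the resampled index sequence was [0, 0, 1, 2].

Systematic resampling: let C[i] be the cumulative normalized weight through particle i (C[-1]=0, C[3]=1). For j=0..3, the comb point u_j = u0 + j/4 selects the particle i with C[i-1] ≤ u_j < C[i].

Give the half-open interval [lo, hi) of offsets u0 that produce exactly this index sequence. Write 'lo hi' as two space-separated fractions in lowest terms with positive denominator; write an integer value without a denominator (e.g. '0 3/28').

C = [1/2, 2/3, 1, 1]
j=0 picked index 0: u0 ∈ [0, 1/2)
j=1 picked index 0: u0 ∈ [-1/4, 1/4)
j=2 picked index 1: u0 ∈ [0, 1/6)
j=3 picked index 2: u0 ∈ [-1/12, 1/4)
intersection: [0, 1/6)

0 1/6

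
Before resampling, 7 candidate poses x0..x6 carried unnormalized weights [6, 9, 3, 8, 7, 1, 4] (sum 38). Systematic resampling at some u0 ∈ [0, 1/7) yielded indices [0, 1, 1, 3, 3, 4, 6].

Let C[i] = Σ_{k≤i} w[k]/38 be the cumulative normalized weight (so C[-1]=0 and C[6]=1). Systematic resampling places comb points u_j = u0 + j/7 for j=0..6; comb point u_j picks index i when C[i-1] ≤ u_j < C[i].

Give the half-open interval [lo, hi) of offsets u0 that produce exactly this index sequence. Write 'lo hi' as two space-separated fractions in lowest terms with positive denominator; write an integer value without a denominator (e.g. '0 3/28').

C = [3/19, 15/38, 9/19, 13/19, 33/38, 17/19, 1]
j=0 picked index 0: u0 ∈ [0, 3/19)
j=1 picked index 1: u0 ∈ [2/133, 67/266)
j=2 picked index 1: u0 ∈ [-17/133, 29/266)
j=3 picked index 3: u0 ∈ [6/133, 34/133)
j=4 picked index 3: u0 ∈ [-13/133, 15/133)
j=5 picked index 4: u0 ∈ [-4/133, 41/266)
j=6 picked index 6: u0 ∈ [5/133, 1/7)
intersection: [6/133, 29/266)

6/133 29/266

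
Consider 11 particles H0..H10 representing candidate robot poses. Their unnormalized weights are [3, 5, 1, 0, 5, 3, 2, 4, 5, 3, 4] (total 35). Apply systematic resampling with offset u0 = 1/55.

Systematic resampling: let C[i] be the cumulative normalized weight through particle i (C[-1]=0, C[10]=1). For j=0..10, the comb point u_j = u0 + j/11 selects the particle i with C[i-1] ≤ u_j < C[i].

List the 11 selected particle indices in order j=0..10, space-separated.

0 1 1 4 4 5 7 7 8 9 10

C = [3/35, 8/35, 9/35, 9/35, 2/5, 17/35, 19/35, 23/35, 4/5, 31/35, 1]
j=0: u_0=1/55 ∈ [0, 3/35) → index 0
j=1: u_1=6/55 ∈ [3/35, 8/35) → index 1
j=2: u_2=1/5 ∈ [3/35, 8/35) → index 1
j=3: u_3=16/55 ∈ [9/35, 2/5) → index 4
j=4: u_4=21/55 ∈ [9/35, 2/5) → index 4
j=5: u_5=26/55 ∈ [2/5, 17/35) → index 5
j=6: u_6=31/55 ∈ [19/35, 23/35) → index 7
j=7: u_7=36/55 ∈ [19/35, 23/35) → index 7
j=8: u_8=41/55 ∈ [23/35, 4/5) → index 8
j=9: u_9=46/55 ∈ [4/5, 31/35) → index 9
j=10: u_10=51/55 ∈ [31/35, 1) → index 10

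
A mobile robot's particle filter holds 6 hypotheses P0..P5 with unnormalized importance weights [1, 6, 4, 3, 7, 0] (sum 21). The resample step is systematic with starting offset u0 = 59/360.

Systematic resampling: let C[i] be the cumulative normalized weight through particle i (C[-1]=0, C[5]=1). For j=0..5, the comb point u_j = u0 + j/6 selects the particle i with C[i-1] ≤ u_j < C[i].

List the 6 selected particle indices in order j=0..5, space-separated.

1 1 2 3 4 4

C = [1/21, 1/3, 11/21, 2/3, 1, 1]
j=0: u_0=59/360 ∈ [1/21, 1/3) → index 1
j=1: u_1=119/360 ∈ [1/21, 1/3) → index 1
j=2: u_2=179/360 ∈ [1/3, 11/21) → index 2
j=3: u_3=239/360 ∈ [11/21, 2/3) → index 3
j=4: u_4=299/360 ∈ [2/3, 1) → index 4
j=5: u_5=359/360 ∈ [2/3, 1) → index 4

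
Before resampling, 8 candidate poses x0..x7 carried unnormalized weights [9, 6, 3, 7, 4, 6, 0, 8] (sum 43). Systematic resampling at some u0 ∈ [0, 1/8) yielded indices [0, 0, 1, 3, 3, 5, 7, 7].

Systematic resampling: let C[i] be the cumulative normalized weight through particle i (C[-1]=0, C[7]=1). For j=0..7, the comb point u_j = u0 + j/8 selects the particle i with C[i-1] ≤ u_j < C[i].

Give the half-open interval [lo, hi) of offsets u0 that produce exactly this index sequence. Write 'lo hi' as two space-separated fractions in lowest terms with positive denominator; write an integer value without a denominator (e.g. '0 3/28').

11/172 7/86

C = [9/43, 15/43, 18/43, 25/43, 29/43, 35/43, 35/43, 1]
j=0 picked index 0: u0 ∈ [0, 9/43)
j=1 picked index 0: u0 ∈ [-1/8, 29/344)
j=2 picked index 1: u0 ∈ [-7/172, 17/172)
j=3 picked index 3: u0 ∈ [15/344, 71/344)
j=4 picked index 3: u0 ∈ [-7/86, 7/86)
j=5 picked index 5: u0 ∈ [17/344, 65/344)
j=6 picked index 7: u0 ∈ [11/172, 1/4)
j=7 picked index 7: u0 ∈ [-21/344, 1/8)
intersection: [11/172, 7/86)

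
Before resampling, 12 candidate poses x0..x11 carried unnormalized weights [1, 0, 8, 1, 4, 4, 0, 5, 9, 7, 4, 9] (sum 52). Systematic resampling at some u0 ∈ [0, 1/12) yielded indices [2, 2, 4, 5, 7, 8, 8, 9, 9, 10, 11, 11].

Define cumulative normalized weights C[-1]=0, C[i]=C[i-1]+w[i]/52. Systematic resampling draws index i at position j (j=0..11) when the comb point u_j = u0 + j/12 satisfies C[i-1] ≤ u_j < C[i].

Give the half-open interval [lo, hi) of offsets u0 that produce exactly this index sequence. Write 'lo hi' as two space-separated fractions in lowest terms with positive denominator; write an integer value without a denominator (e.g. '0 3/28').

C = [1/52, 1/52, 9/52, 5/26, 7/26, 9/26, 9/26, 23/52, 8/13, 3/4, 43/52, 1]
j=0 picked index 2: u0 ∈ [1/52, 9/52)
j=1 picked index 2: u0 ∈ [-5/78, 7/78)
j=2 picked index 4: u0 ∈ [1/39, 4/39)
j=3 picked index 5: u0 ∈ [1/52, 5/52)
j=4 picked index 7: u0 ∈ [1/78, 17/156)
j=5 picked index 8: u0 ∈ [1/39, 31/156)
j=6 picked index 8: u0 ∈ [-3/52, 3/26)
j=7 picked index 9: u0 ∈ [5/156, 1/6)
j=8 picked index 9: u0 ∈ [-2/39, 1/12)
j=9 picked index 10: u0 ∈ [0, 1/13)
j=10 picked index 11: u0 ∈ [-1/156, 1/6)
j=11 picked index 11: u0 ∈ [-7/78, 1/12)
intersection: [5/156, 1/13)

5/156 1/13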